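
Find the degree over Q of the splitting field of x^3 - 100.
[K : Q] = 6

The roots of x^3 - 100 are ∛100, ω∛100, ω^2∛100 where ω = e^(2πi/3) is a primitive cube root of unity, so K = Q(∛100, ω). Now [Q(∛100):Q] = 3 (since 100 is not a perfect cube, x^3 - 100 is irreducible) and [Q(ω):Q] = 2. Both 2 and 3 divide [K:Q], and [K:Q] ≤ 3·2 = 6, so [K:Q] = 6. (Equivalently: Q(∛100) ⊂ R but ω ∉ R, so [K : Q(∛100)] = 2.)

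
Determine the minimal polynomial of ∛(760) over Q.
m_α(x) = x^3 - 760

α satisfies α^3 = 760, so x^3 - 760 annihilates α. By the rational root test, a rational root p/q (in lowest terms) of x^3 - 760 would satisfy p^3 = 760 q^3, forcing q = 1 and p^3 = 760; but 760 is not a perfect cube, contradiction. A monic cubic over Q with no rational root is irreducible (any nontrivial factorization would include a linear factor). Hence x^3 - 760 is the minimal polynomial of α, and in particular [Q(α):Q] = 3.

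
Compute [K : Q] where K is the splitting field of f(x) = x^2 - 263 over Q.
[K : Q] = 2

f(x) = x^2 - 263 factors as (x - √263)(x + √263). The splitting field is K = Q(√263). Since 263 is squarefree and > 1, it is not a perfect square, so x^2 - 263 is irreducible over Q and [Q(√263) : Q] = 2. Hence [K : Q] = 2.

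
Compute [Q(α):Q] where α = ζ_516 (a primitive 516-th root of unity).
[Q(α):Q] = 168

The minimal polynomial of ζ_516 over Q is the 516-th cyclotomic polynomial Φ_516(x), which is irreducible over Q and has degree φ(516) = 168. Hence [Q(α):Q] = φ(516) = 168.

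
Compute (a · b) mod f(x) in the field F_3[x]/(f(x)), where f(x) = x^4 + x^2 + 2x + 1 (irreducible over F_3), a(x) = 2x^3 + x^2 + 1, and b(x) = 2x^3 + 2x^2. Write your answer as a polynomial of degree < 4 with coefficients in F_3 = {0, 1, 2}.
a · b ≡ x + 2 (mod f(x))

Multiply in F_3[x]: a(x)·b(x) = (2x^3 + x^2 + 1)·(2x^3 + 2x^2) = x^6 + 2x^4 + 2x^3 + 2x^2. This has degree ≥ 4, so divide by f(x) over F_3: x^6 + 2x^4 + 2x^3 + 2x^2 = (x^2 + 1)·(x^4 + x^2 + 2x + 1) + (x + 2). Hence a·b ≡ x + 2 (mod f). (F_3[x]/(f) is a field with 3^4 = 81 elements since f is irreducible of degree 4.)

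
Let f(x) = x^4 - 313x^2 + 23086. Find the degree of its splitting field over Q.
[K : Q] = 4

Solving the quadratic in x^2: x^2 = (313 ± √(313^2 - 4·23086))/2 = (313 ± √5625)/2 = (313 ± 75)/2, giving x^2 = 194 or x^2 = 119. So f(x) = (x^2 - 194)(x^2 - 119) and the roots of f are ±√194, ±√119. Hence the splitting field is K = Q(√194, √119). Since 194 and 119 are distinct squarefree integers > 1, their product 23086 is not a perfect square, so √119 ∉ Q(√194). By the tower law [K:Q] = [Q(√194,√119):Q(√194)] · [Q(√194):Q] = 2 · 2 = 4.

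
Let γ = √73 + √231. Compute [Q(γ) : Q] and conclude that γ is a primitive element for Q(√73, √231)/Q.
[Q(γ) : Q] = 4 (equivalently, Q(γ) = Q(√73, √231))

Obviously Q(γ) ⊆ Q(√73, √231), and [Q(√73, √231):Q] = 4 (since 73, 231 are distinct squarefree integers > 1 with 16863 not a perfect square). To show equality we compute the minimal polynomial of γ. From γ = √73 + √231: γ^2 = 73 + 2√(16863) + 231 = 304 + 2√(16863), so γ^2 - 304 = 2√(16863); squaring, (γ^2 - 304)^2 = 4·16863, i.e. γ^4 - 608γ^2 + 92416 - 67452 = 0, i.e. γ^4 - 608γ^2 + 24964 = 0. So γ is a root of x^4 - 608x^2 + 24964. This polynomial is irreducible over Q: it has no rational root (each ±√73 ± √231 is irrational), and any factorization into two quadratics over Q would force √(16863) ∈ Q (pairing opposite roots) or √73, √231 ∈ Q (other pairings), all impossible. Hence [Q(γ):Q] = 4 = [Q(√73, √231):Q], so Q(γ) = Q(√73, √231).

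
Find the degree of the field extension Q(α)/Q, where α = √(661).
[Q(α):Q] = 2

[Q(α):Q] equals the degree of the minimal polynomial of α. Here α^2 = 661 and x^2 - 661 is irreducible (d = 661 is squarefree, ≠ 1, hence not a square), so deg(m_α) = 2. Thus [Q(α):Q] = 2.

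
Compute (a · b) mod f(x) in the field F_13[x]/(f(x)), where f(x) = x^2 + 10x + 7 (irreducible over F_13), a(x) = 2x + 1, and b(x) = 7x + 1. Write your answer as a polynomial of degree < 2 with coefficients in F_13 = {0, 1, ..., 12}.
a · b ≡ 12x + 7 (mod f(x))

Multiply in F_13[x]: a(x)·b(x) = (2x + 1)·(7x + 1) = x^2 + 9x + 1. This has degree ≥ 2, so divide by f(x) over F_13: x^2 + 9x + 1 = (1)·(x^2 + 10x + 7) + (12x + 7). Hence a·b ≡ 12x + 7 (mod f). (F_13[x]/(f) is a field with 13^2 = 169 elements since f is irreducible of degree 2.)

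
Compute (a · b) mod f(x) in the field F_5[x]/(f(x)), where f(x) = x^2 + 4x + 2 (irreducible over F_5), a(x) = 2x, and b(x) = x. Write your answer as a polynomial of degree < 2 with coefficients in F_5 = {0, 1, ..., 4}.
a · b ≡ 2x + 1 (mod f(x))

Multiply in F_5[x]: a(x)·b(x) = (2x)·(x) = 2x^2. This has degree ≥ 2, so divide by f(x) over F_5: 2x^2 = (2)·(x^2 + 4x + 2) + (2x + 1). Hence a·b ≡ 2x + 1 (mod f). (F_5[x]/(f) is a field with 5^2 = 25 elements since f is irreducible of degree 2.)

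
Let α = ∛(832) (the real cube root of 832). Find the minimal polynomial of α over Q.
m_α(x) = x^3 - 832

α satisfies α^3 = 832, so x^3 - 832 annihilates α. By the rational root test, a rational root p/q (in lowest terms) of x^3 - 832 would satisfy p^3 = 832 q^3, forcing q = 1 and p^3 = 832; but 832 is not a perfect cube, contradiction. A monic cubic over Q with no rational root is irreducible (any nontrivial factorization would include a linear factor). Hence x^3 - 832 is the minimal polynomial of α, and in particular [Q(α):Q] = 3.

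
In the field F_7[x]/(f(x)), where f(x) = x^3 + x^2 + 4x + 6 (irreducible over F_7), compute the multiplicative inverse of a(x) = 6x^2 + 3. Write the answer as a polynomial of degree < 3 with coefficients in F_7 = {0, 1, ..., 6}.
a(x)^(-1) ≡ 4x + 4 (mod f(x))

Since f is irreducible over F_7, F_7[x]/(f) is a field and a(x) ≠ 0 has an inverse. Apply the extended Euclidean algorithm to f(x) and a(x) in F_7[x]: f(x) = (6x + 6)·a(x) + (2). The last nonzero remainder is the constant 2 = gcd(f, a) in F_7. Back-substituting through the division chain expresses 2 = s(x)·a(x) + t(x)·f(x) with s(x) ≡ x + 1 (mod f), so (x + 1)·a(x) ≡ 2 (mod f). Multiplying by 2^(-1) ≡ 4 in F_7 gives a(x)^(-1) ≡ 4·(x + 1) ≡ 4x + 4 (mod f). Check: (6x^2 + 3)·(4x + 4) = 3x^3 + 3x^2 + 5x + 5 ≡ 1 (mod x^3 + x^2 + 4x + 6).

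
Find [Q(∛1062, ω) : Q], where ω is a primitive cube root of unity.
[Q(∛1062, ω) : Q] = 6

[Q(∛1062):Q] = 3 (min poly x^3 - 1062, irreducible since 1062 is not a perfect cube). [Q(ω):Q] = 2 (min poly x^2 + x + 1). Since Q(∛1062) ⊂ R and ω ∉ R, we have ω ∉ Q(∛1062), so x^2 + x + 1 remains irreducible over Q(∛1062) and [Q(∛1062, ω) : Q(∛1062)] = 2. By the tower law, [Q(∛1062, ω) : Q] = 3 · 2 = 6. (In fact Q(∛1062, ω) is the splitting field of x^3 - 1062 over Q.)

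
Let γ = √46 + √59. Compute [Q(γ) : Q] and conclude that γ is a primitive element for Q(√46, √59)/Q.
[Q(γ) : Q] = 4 (equivalently, Q(γ) = Q(√46, √59))

Obviously Q(γ) ⊆ Q(√46, √59), and [Q(√46, √59):Q] = 4 (since 46, 59 are distinct squarefree integers > 1 with 2714 not a perfect square). To show equality we compute the minimal polynomial of γ. From γ = √46 + √59: γ^2 = 46 + 2√(2714) + 59 = 105 + 2√(2714), so γ^2 - 105 = 2√(2714); squaring, (γ^2 - 105)^2 = 4·2714, i.e. γ^4 - 210γ^2 + 11025 - 10856 = 0, i.e. γ^4 - 210γ^2 + 169 = 0. So γ is a root of x^4 - 210x^2 + 169. This polynomial is irreducible over Q: it has no rational root (each ±√46 ± √59 is irrational), and any factorization into two quadratics over Q would force √(2714) ∈ Q (pairing opposite roots) or √46, √59 ∈ Q (other pairings), all impossible. Hence [Q(γ):Q] = 4 = [Q(√46, √59):Q], so Q(γ) = Q(√46, √59).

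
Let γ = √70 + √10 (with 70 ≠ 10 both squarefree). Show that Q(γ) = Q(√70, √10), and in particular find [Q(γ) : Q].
[Q(γ) : Q] = 4 (equivalently, Q(γ) = Q(√70, √10))

Obviously Q(γ) ⊆ Q(√70, √10), and [Q(√70, √10):Q] = 4 (since 70, 10 are distinct squarefree integers > 1 with 700 not a perfect square). To show equality we compute the minimal polynomial of γ. From γ = √70 + √10: γ^2 = 70 + 2√(700) + 10 = 80 + 2√(700), so γ^2 - 80 = 2√(700); squaring, (γ^2 - 80)^2 = 4·700, i.e. γ^4 - 160γ^2 + 6400 - 2800 = 0, i.e. γ^4 - 160γ^2 + 3600 = 0. So γ is a root of x^4 - 160x^2 + 3600. This polynomial is irreducible over Q: it has no rational root (each ±√70 ± √10 is irrational), and any factorization into two quadratics over Q would force √(700) ∈ Q (pairing opposite roots) or √70, √10 ∈ Q (other pairings), all impossible. Hence [Q(γ):Q] = 4 = [Q(√70, √10):Q], so Q(γ) = Q(√70, √10).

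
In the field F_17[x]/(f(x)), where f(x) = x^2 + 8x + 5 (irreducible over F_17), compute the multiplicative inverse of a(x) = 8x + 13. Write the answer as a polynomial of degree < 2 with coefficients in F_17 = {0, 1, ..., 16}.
a(x)^(-1) ≡ 14x (mod f(x))

Since f is irreducible over F_17, F_17[x]/(f) is a field and a(x) ≠ 0 has an inverse. Apply the extended Euclidean algorithm to f(x) and a(x) in F_17[x]: f(x) = (15x)·a(x) + (5). The last nonzero remainder is the constant 5 = gcd(f, a) in F_17. Back-substituting through the division chain expresses 5 = s(x)·a(x) + t(x)·f(x) with s(x) ≡ 2x (mod f), so (2x)·a(x) ≡ 5 (mod f). Multiplying by 5^(-1) ≡ 7 in F_17 gives a(x)^(-1) ≡ 7·(2x) ≡ 14x (mod f). Check: (8x + 13)·(14x) = 10x^2 + 12x ≡ 1 (mod x^2 + 8x + 5).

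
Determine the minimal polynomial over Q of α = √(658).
m_α(x) = x^2 - 658

α satisfies α^2 - 658 = 0, so x^2 - 658 annihilates α. Since d = 658 is squarefree and ≠ 1, it is not a perfect square in Q, so x^2 - 658 has no rational root and is therefore irreducible over Q (a degree-2 polynomial over a field is irreducible iff it has no root). Hence m_α(x) = x^2 - 658.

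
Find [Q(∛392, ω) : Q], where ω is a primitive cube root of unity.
[Q(∛392, ω) : Q] = 6

[Q(∛392):Q] = 3 (min poly x^3 - 392, irreducible since 392 is not a perfect cube). [Q(ω):Q] = 2 (min poly x^2 + x + 1). Since Q(∛392) ⊂ R and ω ∉ R, we have ω ∉ Q(∛392), so x^2 + x + 1 remains irreducible over Q(∛392) and [Q(∛392, ω) : Q(∛392)] = 2. By the tower law, [Q(∛392, ω) : Q] = 3 · 2 = 6. (In fact Q(∛392, ω) is the splitting field of x^3 - 392 over Q.)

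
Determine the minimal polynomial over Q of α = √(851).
m_α(x) = x^2 - 851

α satisfies α^2 - 851 = 0, so x^2 - 851 annihilates α. Since d = 851 is squarefree and ≠ 1, it is not a perfect square in Q, so x^2 - 851 has no rational root and is therefore irreducible over Q (a degree-2 polynomial over a field is irreducible iff it has no root). Hence m_α(x) = x^2 - 851.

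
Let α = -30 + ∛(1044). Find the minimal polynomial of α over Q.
m_α(x) = x^3 + 90x^2 + 2700x + 25956

Set β = α + 30 = ∛(1044), so β^3 = 1044. Then (α + 30)^3 - 1044 = 0, i.e. α is a root of g(x) = (x + 30)^3 - 1044 = x^3 + 90x^2 + 2700x + 25956. Since g(x) = h(x + 30) where h(x) = x^3 - 1044, and h is irreducible over Q (because 1044 is not a perfect cube, so h has no rational root, and a monic cubic with no rational root is irreducible), g is also irreducible (irreducibility is preserved under the substitution x → x + 30). Hence m_α(x) = x^3 + 90x^2 + 2700x + 25956.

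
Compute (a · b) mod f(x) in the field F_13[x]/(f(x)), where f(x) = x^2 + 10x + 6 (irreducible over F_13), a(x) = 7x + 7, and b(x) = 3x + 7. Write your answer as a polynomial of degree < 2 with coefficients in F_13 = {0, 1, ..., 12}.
a · b ≡ 3x + 1 (mod f(x))

Multiply in F_13[x]: a(x)·b(x) = (7x + 7)·(3x + 7) = 8x^2 + 5x + 10. This has degree ≥ 2, so divide by f(x) over F_13: 8x^2 + 5x + 10 = (8)·(x^2 + 10x + 6) + (3x + 1). Hence a·b ≡ 3x + 1 (mod f). (F_13[x]/(f) is a field with 13^2 = 169 elements since f is irreducible of degree 2.)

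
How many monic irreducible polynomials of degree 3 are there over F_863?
There are 214244928 monic irreducible polynomials of degree 3 over F_863

Each element of F_{863^3} that lies in no proper subfield is a root of exactly one monic irreducible of degree 3 over F_863, and each such polynomial has 3 distinct roots in F_{863^3}. By Möbius inversion the count is N_863(3) = (1/3) Σ_{d|3} μ(3/d) · 863^d = (1/3)(μ(3)·863^1 + μ(1)·863^3) = 642734784/3 = 214244928.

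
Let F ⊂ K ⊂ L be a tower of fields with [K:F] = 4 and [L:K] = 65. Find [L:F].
[L:F] = 260

The tower law says that for any tower of field extensions F ⊂ K ⊂ L with finite degrees, [L:F] = [L:K] · [K:F]. Here this gives [L:F] = 65 · 4 = 260.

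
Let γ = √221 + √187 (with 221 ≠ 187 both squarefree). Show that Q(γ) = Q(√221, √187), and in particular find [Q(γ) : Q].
[Q(γ) : Q] = 4 (equivalently, Q(γ) = Q(√221, √187))

Obviously Q(γ) ⊆ Q(√221, √187), and [Q(√221, √187):Q] = 4 (since 221, 187 are distinct squarefree integers > 1 with 41327 not a perfect square). To show equality we compute the minimal polynomial of γ. From γ = √221 + √187: γ^2 = 221 + 2√(41327) + 187 = 408 + 2√(41327), so γ^2 - 408 = 2√(41327); squaring, (γ^2 - 408)^2 = 4·41327, i.e. γ^4 - 816γ^2 + 166464 - 165308 = 0, i.e. γ^4 - 816γ^2 + 1156 = 0. So γ is a root of x^4 - 816x^2 + 1156. This polynomial is irreducible over Q: it has no rational root (each ±√221 ± √187 is irrational), and any factorization into two quadratics over Q would force √(41327) ∈ Q (pairing opposite roots) or √221, √187 ∈ Q (other pairings), all impossible. Hence [Q(γ):Q] = 4 = [Q(√221, √187):Q], so Q(γ) = Q(√221, √187).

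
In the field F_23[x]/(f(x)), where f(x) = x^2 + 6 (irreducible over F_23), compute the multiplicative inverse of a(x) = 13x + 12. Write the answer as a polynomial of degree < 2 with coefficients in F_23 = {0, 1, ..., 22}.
a(x)^(-1) ≡ 7x + 13 (mod f(x))

Since f is irreducible over F_23, F_23[x]/(f) is a field and a(x) ≠ 0 has an inverse. Apply the extended Euclidean algorithm to f(x) and a(x) in F_23[x]: f(x) = (16x + 10)·a(x) + (1). The last nonzero remainder is the constant 1 = gcd(f, a) in F_23. Back-substituting through the division chain expresses 1 = s(x)·a(x) + t(x)·f(x) with s(x) ≡ 7x + 13 (mod f), so a(x)^(-1) ≡ s(x) = 7x + 13 (mod f). Check: (13x + 12)·(7x + 13) = 22x^2 + 18 ≡ 1 (mod x^2 + 6).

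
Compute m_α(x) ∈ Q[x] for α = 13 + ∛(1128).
m_α(x) = x^3 - 39x^2 + 507x - 3325

Set β = α - 13 = ∛(1128), so β^3 = 1128. Then (α - 13)^3 - 1128 = 0, i.e. α is a root of g(x) = (x - 13)^3 - 1128 = x^3 - 39x^2 + 507x - 3325. Since g(x) = h(x - 13) where h(x) = x^3 - 1128, and h is irreducible over Q (because 1128 is not a perfect cube, so h has no rational root, and a monic cubic with no rational root is irreducible), g is also irreducible (irreducibility is preserved under the substitution x → x - 13). Hence m_α(x) = x^3 - 39x^2 + 507x - 3325.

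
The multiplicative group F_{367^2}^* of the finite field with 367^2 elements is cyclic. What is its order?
|F_{367^2}^*| = 134688

F_{367^2} has 367^2 = 134689 elements; its multiplicative group consists of all nonzero elements, so |F_{367^2}^*| = 134689 - 1 = 134688. (It is cyclic since any finite subgroup of the multiplicative group of a field is cyclic.)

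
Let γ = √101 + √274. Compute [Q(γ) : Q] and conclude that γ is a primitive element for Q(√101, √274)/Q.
[Q(γ) : Q] = 4 (equivalently, Q(γ) = Q(√101, √274))

Obviously Q(γ) ⊆ Q(√101, √274), and [Q(√101, √274):Q] = 4 (since 101, 274 are distinct squarefree integers > 1 with 27674 not a perfect square). To show equality we compute the minimal polynomial of γ. From γ = √101 + √274: γ^2 = 101 + 2√(27674) + 274 = 375 + 2√(27674), so γ^2 - 375 = 2√(27674); squaring, (γ^2 - 375)^2 = 4·27674, i.e. γ^4 - 750γ^2 + 140625 - 110696 = 0, i.e. γ^4 - 750γ^2 + 29929 = 0. So γ is a root of x^4 - 750x^2 + 29929. This polynomial is irreducible over Q: it has no rational root (each ±√101 ± √274 is irrational), and any factorization into two quadratics over Q would force √(27674) ∈ Q (pairing opposite roots) or √101, √274 ∈ Q (other pairings), all impossible. Hence [Q(γ):Q] = 4 = [Q(√101, √274):Q], so Q(γ) = Q(√101, √274).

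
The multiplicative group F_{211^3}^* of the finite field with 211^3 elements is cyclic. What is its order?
|F_{211^3}^*| = 9393930

F_{211^3} has 211^3 = 9393931 elements; its multiplicative group consists of all nonzero elements, so |F_{211^3}^*| = 9393931 - 1 = 9393930. (It is cyclic since any finite subgroup of the multiplicative group of a field is cyclic.)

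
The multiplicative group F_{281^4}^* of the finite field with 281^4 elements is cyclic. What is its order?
|F_{281^4}^*| = 6234839520

F_{281^4} has 281^4 = 6234839521 elements; its multiplicative group consists of all nonzero elements, so |F_{281^4}^*| = 6234839521 - 1 = 6234839520. (It is cyclic since any finite subgroup of the multiplicative group of a field is cyclic.)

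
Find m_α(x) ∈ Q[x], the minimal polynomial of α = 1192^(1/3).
m_α(x) = x^3 - 1192

α satisfies α^3 = 1192, so x^3 - 1192 annihilates α. By the rational root test, a rational root p/q (in lowest terms) of x^3 - 1192 would satisfy p^3 = 1192 q^3, forcing q = 1 and p^3 = 1192; but 1192 is not a perfect cube, contradiction. A monic cubic over Q with no rational root is irreducible (any nontrivial factorization would include a linear factor). Hence x^3 - 1192 is the minimal polynomial of α, and in particular [Q(α):Q] = 3.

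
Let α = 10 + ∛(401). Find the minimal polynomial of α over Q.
m_α(x) = x^3 - 30x^2 + 300x - 1401

Set β = α - 10 = ∛(401), so β^3 = 401. Then (α - 10)^3 - 401 = 0, i.e. α is a root of g(x) = (x - 10)^3 - 401 = x^3 - 30x^2 + 300x - 1401. Since g(x) = h(x - 10) where h(x) = x^3 - 401, and h is irreducible over Q (because 401 is not a perfect cube, so h has no rational root, and a monic cubic with no rational root is irreducible), g is also irreducible (irreducibility is preserved under the substitution x → x - 10). Hence m_α(x) = x^3 - 30x^2 + 300x - 1401.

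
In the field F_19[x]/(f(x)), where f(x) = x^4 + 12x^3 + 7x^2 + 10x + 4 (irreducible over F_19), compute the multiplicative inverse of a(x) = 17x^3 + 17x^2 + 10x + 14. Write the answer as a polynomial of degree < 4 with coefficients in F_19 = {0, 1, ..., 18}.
a(x)^(-1) ≡ 11x^3 + 18 (mod f(x))

Since f is irreducible over F_19, F_19[x]/(f) is a field and a(x) ≠ 0 has an inverse. Apply the extended Euclidean algorithm to f(x) and a(x) in F_19[x]: f(x) = (9x + 4)·a(x) + (x^2 + 15x + 5);  a(x) = (17x + 9)·(x^2 + 15x + 5) + (18x + 7);  (x^2 + 15x + 5) = (18x + 16)·(18x + 7) + (7). The last nonzero remainder is the constant 7 = gcd(f, a) in F_19. Back-substituting through the division chain expresses 7 = s(x)·a(x) + t(x)·f(x) with s(x) ≡ x^3 + 12 (mod f), so (x^3 + 12)·a(x) ≡ 7 (mod f). Multiplying by 7^(-1) ≡ 11 in F_19 gives a(x)^(-1) ≡ 11·(x^3 + 12) ≡ 11x^3 + 18 (mod f). Check: (17x^3 + 17x^2 + 10x + 14)·(11x^3 + 18) = 16x^6 + 16x^5 + 15x^4 + 4x^3 + 2x^2 + 9x + 5 ≡ 1 (mod x^4 + 12x^3 + 7x^2 + 10x + 4).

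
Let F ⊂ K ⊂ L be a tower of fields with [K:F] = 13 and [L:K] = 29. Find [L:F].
[L:F] = 377

The tower law says that for any tower of field extensions F ⊂ K ⊂ L with finite degrees, [L:F] = [L:K] · [K:F]. Here this gives [L:F] = 29 · 13 = 377.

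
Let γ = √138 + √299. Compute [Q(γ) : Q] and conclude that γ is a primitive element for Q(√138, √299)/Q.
[Q(γ) : Q] = 4 (equivalently, Q(γ) = Q(√138, √299))

Obviously Q(γ) ⊆ Q(√138, √299), and [Q(√138, √299):Q] = 4 (since 138, 299 are distinct squarefree integers > 1 with 41262 not a perfect square). To show equality we compute the minimal polynomial of γ. From γ = √138 + √299: γ^2 = 138 + 2√(41262) + 299 = 437 + 2√(41262), so γ^2 - 437 = 2√(41262); squaring, (γ^2 - 437)^2 = 4·41262, i.e. γ^4 - 874γ^2 + 190969 - 165048 = 0, i.e. γ^4 - 874γ^2 + 25921 = 0. So γ is a root of x^4 - 874x^2 + 25921. This polynomial is irreducible over Q: it has no rational root (each ±√138 ± √299 is irrational), and any factorization into two quadratics over Q would force √(41262) ∈ Q (pairing opposite roots) or √138, √299 ∈ Q (other pairings), all impossible. Hence [Q(γ):Q] = 4 = [Q(√138, √299):Q], so Q(γ) = Q(√138, √299).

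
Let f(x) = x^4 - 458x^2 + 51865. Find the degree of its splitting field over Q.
[K : Q] = 4

Solving the quadratic in x^2: x^2 = (458 ± √(458^2 - 4·51865))/2 = (458 ± √2304)/2 = (458 ± 48)/2, giving x^2 = 253 or x^2 = 205. So f(x) = (x^2 - 253)(x^2 - 205) and the roots of f are ±√253, ±√205. Hence the splitting field is K = Q(√253, √205). Since 253 and 205 are distinct squarefree integers > 1, their product 51865 is not a perfect square, so √205 ∉ Q(√253). By the tower law [K:Q] = [Q(√253,√205):Q(√253)] · [Q(√253):Q] = 2 · 2 = 4.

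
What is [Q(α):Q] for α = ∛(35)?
[Q(α):Q] = 3

The minimal polynomial of α is x^3 - 35, irreducible over Q since 35 is not a perfect cube (so x^3 - 35 has no rational root). Hence [Q(α):Q] = deg(m_α) = 3.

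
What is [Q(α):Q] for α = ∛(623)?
[Q(α):Q] = 3

The minimal polynomial of α is x^3 - 623, irreducible over Q since 623 is not a perfect cube (so x^3 - 623 has no rational root). Hence [Q(α):Q] = deg(m_α) = 3.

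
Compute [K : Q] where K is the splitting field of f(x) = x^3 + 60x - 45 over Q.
[K : Q] = 6

By the rational root test, any rational root of the monic integer polynomial f(x) = x^3 + 60x - 45 must be an integer dividing the constant term -45, i.e. one of ±{1, 3, 5, 9, 15, 45}. Evaluating: f(1) = 16, f(-1) = -106, f(3) = 162, f(-3) = -252, f(5) = 380, f(-5) = -470, f(9) = 1224, f(-9) = -1314, f(15) = 4230, f(-15) = -4320, f(45) = 93780, f(-45) = -93870; none is 0, so f has no rational root and is therefore irreducible over Q (a cubic with no linear factor over a field is irreducible). For an irreducible cubic, the Galois group is A_3 or S_3 according as the discriminant disc(f) = -4a^3 - 27b^2 = -4·(60)^3 - 27·(-45)^2 = -918675 is or is not a square in Q. Here disc(f) = -918675 is not a perfect square in Q, so the Galois group of f over Q is not contained in A_3 and must be all of S_3. The splitting field has degree |S_3| = 6 over Q, so [K : Q] = 6.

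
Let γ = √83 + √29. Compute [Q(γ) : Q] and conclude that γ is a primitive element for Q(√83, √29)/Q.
[Q(γ) : Q] = 4 (equivalently, Q(γ) = Q(√83, √29))

Obviously Q(γ) ⊆ Q(√83, √29), and [Q(√83, √29):Q] = 4 (since 83, 29 are distinct squarefree integers > 1 with 2407 not a perfect square). To show equality we compute the minimal polynomial of γ. From γ = √83 + √29: γ^2 = 83 + 2√(2407) + 29 = 112 + 2√(2407), so γ^2 - 112 = 2√(2407); squaring, (γ^2 - 112)^2 = 4·2407, i.e. γ^4 - 224γ^2 + 12544 - 9628 = 0, i.e. γ^4 - 224γ^2 + 2916 = 0. So γ is a root of x^4 - 224x^2 + 2916. This polynomial is irreducible over Q: it has no rational root (each ±√83 ± √29 is irrational), and any factorization into two quadratics over Q would force √(2407) ∈ Q (pairing opposite roots) or √83, √29 ∈ Q (other pairings), all impossible. Hence [Q(γ):Q] = 4 = [Q(√83, √29):Q], so Q(γ) = Q(√83, √29).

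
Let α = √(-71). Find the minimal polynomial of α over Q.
m_α(x) = x^2 + 71

α satisfies α^2 + 71 = 0, so x^2 + 71 annihilates α. Since d = -71 is squarefree and ≠ 1, it is not a perfect square in Q, so x^2 + 71 has no rational root and is therefore irreducible over Q (a degree-2 polynomial over a field is irreducible iff it has no root). Hence m_α(x) = x^2 + 71.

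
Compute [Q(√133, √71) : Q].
[Q(√133, √71) : Q] = 4

[Q(√133):Q] = 2 (min poly x^2 - 133, irreducible since 133 is squarefree > 1). For the top step, suppose √71 ∈ Q(√133), say √71 = c + d√133 with c, d ∈ Q. Squaring: 71 = c^2 + 133d^2 + 2cd√133. Since √133 ∉ Q this forces 2cd = 0. If d = 0 then √71 = c ∈ Q, contradicting 71 squarefree > 1. If c = 0 then 71 = 133d^2, so 133·71 = (133d)^2 is a perfect square in Q — but 133·71 = 9443 is not a perfect square (since 133 and 71 are distinct squarefree integers). Contradiction. Hence √71 ∉ Q(√133), so x^2 - 71 stays irreducible over Q(√133) and [Q(√133, √71) : Q(√133)] = 2. By the tower law, [Q(√133, √71) : Q] = 2 · 2 = 4.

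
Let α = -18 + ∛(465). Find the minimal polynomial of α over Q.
m_α(x) = x^3 + 54x^2 + 972x + 5367

Set β = α + 18 = ∛(465), so β^3 = 465. Then (α + 18)^3 - 465 = 0, i.e. α is a root of g(x) = (x + 18)^3 - 465 = x^3 + 54x^2 + 972x + 5367. Since g(x) = h(x + 18) where h(x) = x^3 - 465, and h is irreducible over Q (because 465 is not a perfect cube, so h has no rational root, and a monic cubic with no rational root is irreducible), g is also irreducible (irreducibility is preserved under the substitution x → x + 18). Hence m_α(x) = x^3 + 54x^2 + 972x + 5367.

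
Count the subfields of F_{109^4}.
F_{109^4} has 3 subfields

The subfields of F_{p^n} are exactly the fields F_{p^d} for d | n (each is the fixed field of the unique index-d subgroup of Gal(F_{p^n}/F_p) ≅ Z/nZ). The divisors of n = 4 are {1, 2, 4}, giving 3 subfields: F_{109^1}, F_{109^2}, F_{109^4}.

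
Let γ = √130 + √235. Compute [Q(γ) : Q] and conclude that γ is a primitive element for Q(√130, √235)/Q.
[Q(γ) : Q] = 4 (equivalently, Q(γ) = Q(√130, √235))

Obviously Q(γ) ⊆ Q(√130, √235), and [Q(√130, √235):Q] = 4 (since 130, 235 are distinct squarefree integers > 1 with 30550 not a perfect square). To show equality we compute the minimal polynomial of γ. From γ = √130 + √235: γ^2 = 130 + 2√(30550) + 235 = 365 + 2√(30550), so γ^2 - 365 = 2√(30550); squaring, (γ^2 - 365)^2 = 4·30550, i.e. γ^4 - 730γ^2 + 133225 - 122200 = 0, i.e. γ^4 - 730γ^2 + 11025 = 0. So γ is a root of x^4 - 730x^2 + 11025. This polynomial is irreducible over Q: it has no rational root (each ±√130 ± √235 is irrational), and any factorization into two quadratics over Q would force √(30550) ∈ Q (pairing opposite roots) or √130, √235 ∈ Q (other pairings), all impossible. Hence [Q(γ):Q] = 4 = [Q(√130, √235):Q], so Q(γ) = Q(√130, √235).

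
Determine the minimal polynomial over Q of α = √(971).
m_α(x) = x^2 - 971

α satisfies α^2 - 971 = 0, so x^2 - 971 annihilates α. Since d = 971 is squarefree and ≠ 1, it is not a perfect square in Q, so x^2 - 971 has no rational root and is therefore irreducible over Q (a degree-2 polynomial over a field is irreducible iff it has no root). Hence m_α(x) = x^2 - 971.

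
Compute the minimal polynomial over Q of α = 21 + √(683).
m_α(x) = x^2 - 42x - 242

From α - 21 = √(683), squaring gives (α - 21)^2 = 683, i.e. α^2 - 42α + 441 = 683, so α^2 - 42α - 242 = 0. The discriminant of x^2 - 42x - 242 is (-42)^2 - 4·(-242) = 1764 + 968 = 2732, and 4·(683) is not a perfect square in Q since 683 is squarefree and ≠ 1. Hence x^2 - 42x - 242 is irreducible over Q and is the minimal polynomial of α.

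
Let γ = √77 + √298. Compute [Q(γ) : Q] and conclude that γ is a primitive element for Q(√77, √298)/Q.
[Q(γ) : Q] = 4 (equivalently, Q(γ) = Q(√77, √298))

Obviously Q(γ) ⊆ Q(√77, √298), and [Q(√77, √298):Q] = 4 (since 77, 298 are distinct squarefree integers > 1 with 22946 not a perfect square). To show equality we compute the minimal polynomial of γ. From γ = √77 + √298: γ^2 = 77 + 2√(22946) + 298 = 375 + 2√(22946), so γ^2 - 375 = 2√(22946); squaring, (γ^2 - 375)^2 = 4·22946, i.e. γ^4 - 750γ^2 + 140625 - 91784 = 0, i.e. γ^4 - 750γ^2 + 48841 = 0. So γ is a root of x^4 - 750x^2 + 48841. This polynomial is irreducible over Q: it has no rational root (each ±√77 ± √298 is irrational), and any factorization into two quadratics over Q would force √(22946) ∈ Q (pairing opposite roots) or √77, √298 ∈ Q (other pairings), all impossible. Hence [Q(γ):Q] = 4 = [Q(√77, √298):Q], so Q(γ) = Q(√77, √298).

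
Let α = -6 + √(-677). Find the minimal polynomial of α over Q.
m_α(x) = x^2 + 12x + 713

From α + 6 = √(-677), squaring gives (α + 6)^2 = -677, i.e. α^2 + 12α + 36 = -677, so α^2 + 12α + 713 = 0. The discriminant of x^2 + 12x + 713 is (12)^2 - 4·(713) = 144 - 2852 = -2708, and 4·(-677) is not a perfect square in Q since -677 is squarefree and ≠ 1. Hence x^2 + 12x + 713 is irreducible over Q and is the minimal polynomial of α.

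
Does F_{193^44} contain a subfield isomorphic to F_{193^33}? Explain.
No: F_{193^33} is not a subfield of F_{193^44}

F_{p^m} embeds in F_{p^n} iff m | n. Here 33 ∤ 44 (since 44 = 1·33 + 11 with remainder 11 ≠ 0), so F_{193^33} is not a subfield of F_{193^44}. Equivalently: if it were, the tower law would give 33 = [F_{193^33}:F_193] dividing [F_{193^44}:F_193] = 44, contradiction.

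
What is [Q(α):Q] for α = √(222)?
[Q(α):Q] = 2

[Q(α):Q] equals the degree of the minimal polynomial of α. Here α^2 = 222 and x^2 - 222 is irreducible (d = 222 is squarefree, ≠ 1, hence not a square), so deg(m_α) = 2. Thus [Q(α):Q] = 2.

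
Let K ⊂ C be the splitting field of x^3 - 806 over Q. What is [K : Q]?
[K : Q] = 6

The roots of x^3 - 806 are ∛806, ω∛806, ω^2∛806 where ω = e^(2πi/3) is a primitive cube root of unity, so K = Q(∛806, ω). Now [Q(∛806):Q] = 3 (since 806 is not a perfect cube, x^3 - 806 is irreducible) and [Q(ω):Q] = 2. Both 2 and 3 divide [K:Q], and [K:Q] ≤ 3·2 = 6, so [K:Q] = 6. (Equivalently: Q(∛806) ⊂ R but ω ∉ R, so [K : Q(∛806)] = 2.)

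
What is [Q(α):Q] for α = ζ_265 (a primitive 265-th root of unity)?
[Q(α):Q] = 208

The minimal polynomial of ζ_265 over Q is the 265-th cyclotomic polynomial Φ_265(x), which is irreducible over Q and has degree φ(265) = 208. Hence [Q(α):Q] = φ(265) = 208.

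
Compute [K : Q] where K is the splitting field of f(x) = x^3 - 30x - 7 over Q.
[K : Q] = 6

By the rational root test, any rational root of the monic integer polynomial f(x) = x^3 - 30x - 7 must be an integer dividing the constant term -7, i.e. one of ±{1, 7}. Evaluating: f(1) = -36, f(-1) = 22, f(7) = 126, f(-7) = -140; none is 0, so f has no rational root and is therefore irreducible over Q (a cubic with no linear factor over a field is irreducible). For an irreducible cubic, the Galois group is A_3 or S_3 according as the discriminant disc(f) = -4a^3 - 27b^2 = -4·(-30)^3 - 27·(-7)^2 = 106677 is or is not a square in Q. Here disc(f) = 106677 is not a perfect square in Q, so the Galois group of f over Q is not contained in A_3 and must be all of S_3. The splitting field has degree |S_3| = 6 over Q, so [K : Q] = 6.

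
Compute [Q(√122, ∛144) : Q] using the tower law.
[Q(√122, ∛144) : Q] = 6

Let L = Q(√122, ∛144). Since Q(√122) ⊂ L and [Q(√122):Q] = 2, the tower law gives 2 | [L:Q]. Likewise Q(∛144) ⊂ L with [Q(∛144):Q] = 3 (because 144 is not a perfect cube), so 3 | [L:Q]. As gcd(2,3) = 1, [L:Q] is divisible by 6. Conversely L is generated over Q by √122 and ∛144, so [L:Q] ≤ 2·3 = 6. Therefore [Q(√122, ∛144) : Q] = 6.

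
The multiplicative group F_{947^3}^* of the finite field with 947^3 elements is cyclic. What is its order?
|F_{947^3}^*| = 849278122

F_{947^3} has 947^3 = 849278123 elements; its multiplicative group consists of all nonzero elements, so |F_{947^3}^*| = 849278123 - 1 = 849278122. (It is cyclic since any finite subgroup of the multiplicative group of a field is cyclic.)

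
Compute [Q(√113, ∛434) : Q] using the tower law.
[Q(√113, ∛434) : Q] = 6

Let L = Q(√113, ∛434). Since Q(√113) ⊂ L and [Q(√113):Q] = 2, the tower law gives 2 | [L:Q]. Likewise Q(∛434) ⊂ L with [Q(∛434):Q] = 3 (because 434 is not a perfect cube), so 3 | [L:Q]. As gcd(2,3) = 1, [L:Q] is divisible by 6. Conversely L is generated over Q by √113 and ∛434, so [L:Q] ≤ 2·3 = 6. Therefore [Q(√113, ∛434) : Q] = 6.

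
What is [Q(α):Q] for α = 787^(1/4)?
[Q(α):Q] = 4

α is a root of x^4 - 787. By Eisenstein's criterion at the prime p = 787 (which divides the constant term 787 but p^2 = 619369 does not, since 787 is squarefree), x^4 - 787 is irreducible over Q. Hence [Q(α):Q] = 4.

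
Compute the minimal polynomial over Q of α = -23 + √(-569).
m_α(x) = x^2 + 46x + 1098

From α + 23 = √(-569), squaring gives (α + 23)^2 = -569, i.e. α^2 + 46α + 529 = -569, so α^2 + 46α + 1098 = 0. The discriminant of x^2 + 46x + 1098 is (46)^2 - 4·(1098) = 2116 - 4392 = -2276, and 4·(-569) is not a perfect square in Q since -569 is squarefree and ≠ 1. Hence x^2 + 46x + 1098 is irreducible over Q and is the minimal polynomial of α.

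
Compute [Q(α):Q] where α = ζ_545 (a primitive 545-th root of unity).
[Q(α):Q] = 432

The minimal polynomial of ζ_545 over Q is the 545-th cyclotomic polynomial Φ_545(x), which is irreducible over Q and has degree φ(545) = 432. Hence [Q(α):Q] = φ(545) = 432.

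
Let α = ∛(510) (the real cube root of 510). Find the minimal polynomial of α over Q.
m_α(x) = x^3 - 510

α satisfies α^3 = 510, so x^3 - 510 annihilates α. By the rational root test, a rational root p/q (in lowest terms) of x^3 - 510 would satisfy p^3 = 510 q^3, forcing q = 1 and p^3 = 510; but 510 is not a perfect cube, contradiction. A monic cubic over Q with no rational root is irreducible (any nontrivial factorization would include a linear factor). Hence x^3 - 510 is the minimal polynomial of α, and in particular [Q(α):Q] = 3.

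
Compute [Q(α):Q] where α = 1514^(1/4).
[Q(α):Q] = 4

α is a root of x^4 - 1514. By Eisenstein's criterion at the prime p = 2 (which divides the constant term 1514 but p^2 = 4 does not, since 1514 is squarefree), x^4 - 1514 is irreducible over Q. Hence [Q(α):Q] = 4.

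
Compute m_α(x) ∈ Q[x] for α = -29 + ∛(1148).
m_α(x) = x^3 + 87x^2 + 2523x + 23241

Set β = α + 29 = ∛(1148), so β^3 = 1148. Then (α + 29)^3 - 1148 = 0, i.e. α is a root of g(x) = (x + 29)^3 - 1148 = x^3 + 87x^2 + 2523x + 23241. Since g(x) = h(x + 29) where h(x) = x^3 - 1148, and h is irreducible over Q (because 1148 is not a perfect cube, so h has no rational root, and a monic cubic with no rational root is irreducible), g is also irreducible (irreducibility is preserved under the substitution x → x + 29). Hence m_α(x) = x^3 + 87x^2 + 2523x + 23241.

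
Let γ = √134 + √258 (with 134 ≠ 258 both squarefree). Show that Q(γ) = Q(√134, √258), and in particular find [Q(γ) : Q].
[Q(γ) : Q] = 4 (equivalently, Q(γ) = Q(√134, √258))

Obviously Q(γ) ⊆ Q(√134, √258), and [Q(√134, √258):Q] = 4 (since 134, 258 are distinct squarefree integers > 1 with 34572 not a perfect square). To show equality we compute the minimal polynomial of γ. From γ = √134 + √258: γ^2 = 134 + 2√(34572) + 258 = 392 + 2√(34572), so γ^2 - 392 = 2√(34572); squaring, (γ^2 - 392)^2 = 4·34572, i.e. γ^4 - 784γ^2 + 153664 - 138288 = 0, i.e. γ^4 - 784γ^2 + 15376 = 0. So γ is a root of x^4 - 784x^2 + 15376. This polynomial is irreducible over Q: it has no rational root (each ±√134 ± √258 is irrational), and any factorization into two quadratics over Q would force √(34572) ∈ Q (pairing opposite roots) or √134, √258 ∈ Q (other pairings), all impossible. Hence [Q(γ):Q] = 4 = [Q(√134, √258):Q], so Q(γ) = Q(√134, √258).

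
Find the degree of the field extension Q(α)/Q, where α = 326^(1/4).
[Q(α):Q] = 4

α is a root of x^4 - 326. By Eisenstein's criterion at the prime p = 2 (which divides the constant term 326 but p^2 = 4 does not, since 326 is squarefree), x^4 - 326 is irreducible over Q. Hence [Q(α):Q] = 4.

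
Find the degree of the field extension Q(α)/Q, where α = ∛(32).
[Q(α):Q] = 3

The minimal polynomial of α is x^3 - 32, irreducible over Q since 32 is not a perfect cube (so x^3 - 32 has no rational root). Hence [Q(α):Q] = deg(m_α) = 3.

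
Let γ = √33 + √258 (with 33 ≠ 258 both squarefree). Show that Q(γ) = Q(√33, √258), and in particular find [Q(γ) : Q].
[Q(γ) : Q] = 4 (equivalently, Q(γ) = Q(√33, √258))

Obviously Q(γ) ⊆ Q(√33, √258), and [Q(√33, √258):Q] = 4 (since 33, 258 are distinct squarefree integers > 1 with 8514 not a perfect square). To show equality we compute the minimal polynomial of γ. From γ = √33 + √258: γ^2 = 33 + 2√(8514) + 258 = 291 + 2√(8514), so γ^2 - 291 = 2√(8514); squaring, (γ^2 - 291)^2 = 4·8514, i.e. γ^4 - 582γ^2 + 84681 - 34056 = 0, i.e. γ^4 - 582γ^2 + 50625 = 0. So γ is a root of x^4 - 582x^2 + 50625. This polynomial is irreducible over Q: it has no rational root (each ±√33 ± √258 is irrational), and any factorization into two quadratics over Q would force √(8514) ∈ Q (pairing opposite roots) or √33, √258 ∈ Q (other pairings), all impossible. Hence [Q(γ):Q] = 4 = [Q(√33, √258):Q], so Q(γ) = Q(√33, √258).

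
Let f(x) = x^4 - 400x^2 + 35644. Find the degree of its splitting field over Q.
[K : Q] = 4

Solving the quadratic in x^2: x^2 = (400 ± √(400^2 - 4·35644))/2 = (400 ± √17424)/2 = (400 ± 132)/2, giving x^2 = 134 or x^2 = 266. So f(x) = (x^2 - 134)(x^2 - 266) and the roots of f are ±√134, ±√266. Hence the splitting field is K = Q(√134, √266). Since 134 and 266 are distinct squarefree integers > 1, their product 35644 is not a perfect square, so √266 ∉ Q(√134). By the tower law [K:Q] = [Q(√134,√266):Q(√134)] · [Q(√134):Q] = 2 · 2 = 4.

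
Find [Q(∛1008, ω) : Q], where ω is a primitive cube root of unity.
[Q(∛1008, ω) : Q] = 6

[Q(∛1008):Q] = 3 (min poly x^3 - 1008, irreducible since 1008 is not a perfect cube). [Q(ω):Q] = 2 (min poly x^2 + x + 1). Since Q(∛1008) ⊂ R and ω ∉ R, we have ω ∉ Q(∛1008), so x^2 + x + 1 remains irreducible over Q(∛1008) and [Q(∛1008, ω) : Q(∛1008)] = 2. By the tower law, [Q(∛1008, ω) : Q] = 3 · 2 = 6. (In fact Q(∛1008, ω) is the splitting field of x^3 - 1008 over Q.)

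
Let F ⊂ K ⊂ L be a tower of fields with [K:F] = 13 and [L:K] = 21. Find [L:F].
[L:F] = 273

The tower law says that for any tower of field extensions F ⊂ K ⊂ L with finite degrees, [L:F] = [L:K] · [K:F]. Here this gives [L:F] = 21 · 13 = 273.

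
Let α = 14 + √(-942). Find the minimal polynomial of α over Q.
m_α(x) = x^2 - 28x + 1138

From α - 14 = √(-942), squaring gives (α - 14)^2 = -942, i.e. α^2 - 28α + 196 = -942, so α^2 - 28α + 1138 = 0. The discriminant of x^2 - 28x + 1138 is (-28)^2 - 4·(1138) = 784 - 4552 = -3768, and 4·(-942) is not a perfect square in Q since -942 is squarefree and ≠ 1. Hence x^2 - 28x + 1138 is irreducible over Q and is the minimal polynomial of α.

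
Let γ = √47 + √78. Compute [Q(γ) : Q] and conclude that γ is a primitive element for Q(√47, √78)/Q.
[Q(γ) : Q] = 4 (equivalently, Q(γ) = Q(√47, √78))

Obviously Q(γ) ⊆ Q(√47, √78), and [Q(√47, √78):Q] = 4 (since 47, 78 are distinct squarefree integers > 1 with 3666 not a perfect square). To show equality we compute the minimal polynomial of γ. From γ = √47 + √78: γ^2 = 47 + 2√(3666) + 78 = 125 + 2√(3666), so γ^2 - 125 = 2√(3666); squaring, (γ^2 - 125)^2 = 4·3666, i.e. γ^4 - 250γ^2 + 15625 - 14664 = 0, i.e. γ^4 - 250γ^2 + 961 = 0. So γ is a root of x^4 - 250x^2 + 961. This polynomial is irreducible over Q: it has no rational root (each ±√47 ± √78 is irrational), and any factorization into two quadratics over Q would force √(3666) ∈ Q (pairing opposite roots) or √47, √78 ∈ Q (other pairings), all impossible. Hence [Q(γ):Q] = 4 = [Q(√47, √78):Q], so Q(γ) = Q(√47, √78).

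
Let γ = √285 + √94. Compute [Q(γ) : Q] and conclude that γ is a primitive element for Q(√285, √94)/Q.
[Q(γ) : Q] = 4 (equivalently, Q(γ) = Q(√285, √94))

Obviously Q(γ) ⊆ Q(√285, √94), and [Q(√285, √94):Q] = 4 (since 285, 94 are distinct squarefree integers > 1 with 26790 not a perfect square). To show equality we compute the minimal polynomial of γ. From γ = √285 + √94: γ^2 = 285 + 2√(26790) + 94 = 379 + 2√(26790), so γ^2 - 379 = 2√(26790); squaring, (γ^2 - 379)^2 = 4·26790, i.e. γ^4 - 758γ^2 + 143641 - 107160 = 0, i.e. γ^4 - 758γ^2 + 36481 = 0. So γ is a root of x^4 - 758x^2 + 36481. This polynomial is irreducible over Q: it has no rational root (each ±√285 ± √94 is irrational), and any factorization into two quadratics over Q would force √(26790) ∈ Q (pairing opposite roots) or √285, √94 ∈ Q (other pairings), all impossible. Hence [Q(γ):Q] = 4 = [Q(√285, √94):Q], so Q(γ) = Q(√285, √94).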